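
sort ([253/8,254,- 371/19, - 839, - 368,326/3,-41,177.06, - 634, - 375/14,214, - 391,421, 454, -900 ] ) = [ - 900, - 839, - 634, - 391, -368,  -  41, - 375/14,-371/19,253/8, 326/3,177.06, 214,  254,421,454 ]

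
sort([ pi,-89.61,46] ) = [ - 89.61,pi, 46]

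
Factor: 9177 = 3^1*7^1*19^1 * 23^1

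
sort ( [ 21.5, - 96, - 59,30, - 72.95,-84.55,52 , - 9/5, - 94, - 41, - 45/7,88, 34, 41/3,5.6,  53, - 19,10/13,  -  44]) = [-96, - 94, - 84.55,- 72.95,-59, - 44, - 41, - 19, - 45/7, - 9/5, 10/13, 5.6, 41/3,  21.5,  30,34,52, 53,88]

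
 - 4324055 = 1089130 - 5413185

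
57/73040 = 57/73040 = 0.00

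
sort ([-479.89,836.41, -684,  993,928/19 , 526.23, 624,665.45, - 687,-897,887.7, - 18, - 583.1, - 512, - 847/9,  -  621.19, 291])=[ - 897,-687, - 684, - 621.19, - 583.1,-512,  -  479.89, - 847/9, - 18,928/19,291,526.23 , 624,665.45, 836.41,887.7,993]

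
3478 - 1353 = 2125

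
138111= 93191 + 44920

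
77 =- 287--364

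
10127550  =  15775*642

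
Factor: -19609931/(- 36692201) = 7^(-1) * 11^1*13^( - 1 ) * 41^1*43^( - 1)*9377^(-1 )*43481^1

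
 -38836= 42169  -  81005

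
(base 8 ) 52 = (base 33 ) 19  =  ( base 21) 20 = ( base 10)42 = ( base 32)1A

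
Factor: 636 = 2^2*3^1 *53^1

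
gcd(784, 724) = 4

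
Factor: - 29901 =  - 3^1 * 9967^1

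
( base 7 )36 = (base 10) 27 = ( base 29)r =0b11011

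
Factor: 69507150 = 2^1 *3^1*5^2*23^1*20147^1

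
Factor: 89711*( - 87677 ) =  - 7865591347 = - 43^1 * 283^1*317^1*2039^1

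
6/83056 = 3/41528 = 0.00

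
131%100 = 31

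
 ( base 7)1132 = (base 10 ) 415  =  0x19F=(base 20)10F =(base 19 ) 12g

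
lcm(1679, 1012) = 73876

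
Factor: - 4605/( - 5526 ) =2^(-1) *3^( - 1 )*5^1=5/6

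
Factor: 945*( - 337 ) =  - 318465=- 3^3*5^1 * 7^1*337^1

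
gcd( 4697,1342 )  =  671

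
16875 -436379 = -419504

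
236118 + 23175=259293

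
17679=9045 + 8634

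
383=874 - 491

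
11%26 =11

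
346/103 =346/103 = 3.36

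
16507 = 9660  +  6847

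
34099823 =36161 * 943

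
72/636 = 6/53 = 0.11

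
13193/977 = 13193/977 = 13.50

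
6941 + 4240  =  11181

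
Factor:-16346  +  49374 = 33028 = 2^2 * 23^1*359^1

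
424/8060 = 106/2015= 0.05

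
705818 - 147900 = 557918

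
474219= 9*52691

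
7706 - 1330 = 6376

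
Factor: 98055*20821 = 2041603155 = 3^2*5^1*47^1*443^1*2179^1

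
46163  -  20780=25383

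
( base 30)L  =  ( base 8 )25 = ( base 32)l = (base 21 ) 10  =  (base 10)21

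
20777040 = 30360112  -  9583072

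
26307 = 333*79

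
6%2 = 0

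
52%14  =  10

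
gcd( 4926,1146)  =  6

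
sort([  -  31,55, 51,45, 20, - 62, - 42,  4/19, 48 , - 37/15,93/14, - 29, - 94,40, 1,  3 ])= [-94, - 62, - 42, - 31, - 29,  -  37/15, 4/19, 1, 3, 93/14,20, 40, 45,48, 51, 55 ]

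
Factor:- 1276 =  - 2^2 * 11^1*29^1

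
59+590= 649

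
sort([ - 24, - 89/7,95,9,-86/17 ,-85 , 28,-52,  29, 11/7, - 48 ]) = [ -85, - 52, - 48,-24, - 89/7 ,  -  86/17, 11/7, 9, 28, 29, 95 ] 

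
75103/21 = 3576 + 1/3=3576.33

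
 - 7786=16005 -23791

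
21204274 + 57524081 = 78728355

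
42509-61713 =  - 19204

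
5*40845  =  204225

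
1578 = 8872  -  7294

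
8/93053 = 8/93053   =  0.00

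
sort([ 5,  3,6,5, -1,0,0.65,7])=[ - 1, 0,0.65,3,5,5,6,7 ] 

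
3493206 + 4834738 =8327944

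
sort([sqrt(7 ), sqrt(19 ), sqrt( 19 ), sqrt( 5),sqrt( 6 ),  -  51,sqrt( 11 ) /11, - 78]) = [ - 78, - 51 , sqrt(11 ) /11, sqrt (5),sqrt (6 ),sqrt( 7),sqrt( 19) , sqrt(19)]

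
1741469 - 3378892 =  - 1637423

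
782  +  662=1444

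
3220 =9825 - 6605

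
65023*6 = 390138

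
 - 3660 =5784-9444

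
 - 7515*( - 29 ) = 217935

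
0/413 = 0 = 0.00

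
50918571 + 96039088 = 146957659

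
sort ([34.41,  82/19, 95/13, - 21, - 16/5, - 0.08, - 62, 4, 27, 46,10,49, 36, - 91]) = [ - 91, - 62,  -  21,  -  16/5,-0.08, 4,82/19, 95/13,10,27, 34.41,36, 46 , 49 ]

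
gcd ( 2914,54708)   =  94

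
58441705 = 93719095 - 35277390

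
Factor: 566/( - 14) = - 283/7 = - 7^( - 1 )*283^1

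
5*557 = 2785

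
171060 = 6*28510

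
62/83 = 62/83 = 0.75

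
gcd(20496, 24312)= 24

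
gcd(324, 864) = 108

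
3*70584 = 211752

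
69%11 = 3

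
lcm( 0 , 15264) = 0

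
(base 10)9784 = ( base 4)2120320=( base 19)181I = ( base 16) 2638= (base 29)bib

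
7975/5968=1 + 2007/5968 = 1.34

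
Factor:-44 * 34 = - 2^3*11^1*17^1 = - 1496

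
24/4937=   24/4937= 0.00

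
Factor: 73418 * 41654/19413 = 3058153372/19413  =  2^2* 3^( - 3)*59^1*353^1*719^( - 1 )*36709^1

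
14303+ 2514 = 16817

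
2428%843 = 742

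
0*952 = 0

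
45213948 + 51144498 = 96358446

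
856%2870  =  856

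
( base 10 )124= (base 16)7C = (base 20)64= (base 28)4c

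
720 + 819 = 1539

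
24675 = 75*329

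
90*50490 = 4544100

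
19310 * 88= 1699280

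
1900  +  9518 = 11418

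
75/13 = 75/13 = 5.77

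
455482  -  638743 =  - 183261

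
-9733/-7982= 9733/7982 = 1.22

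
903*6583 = 5944449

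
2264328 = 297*7624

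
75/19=75/19=3.95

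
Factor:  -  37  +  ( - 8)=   -  45=- 3^2*5^1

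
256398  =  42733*6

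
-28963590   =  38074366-67037956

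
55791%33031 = 22760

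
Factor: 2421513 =3^2*269057^1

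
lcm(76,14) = 532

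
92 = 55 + 37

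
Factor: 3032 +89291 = 7^1* 11^2 * 109^1 = 92323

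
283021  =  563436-280415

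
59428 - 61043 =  - 1615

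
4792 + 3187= 7979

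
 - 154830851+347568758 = 192737907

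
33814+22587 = 56401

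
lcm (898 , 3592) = 3592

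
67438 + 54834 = 122272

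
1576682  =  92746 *17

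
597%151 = 144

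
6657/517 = 12+ 453/517 = 12.88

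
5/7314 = 5/7314 = 0.00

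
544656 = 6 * 90776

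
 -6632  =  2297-8929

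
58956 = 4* 14739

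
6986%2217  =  335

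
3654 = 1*3654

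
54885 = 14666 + 40219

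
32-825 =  - 793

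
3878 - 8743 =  - 4865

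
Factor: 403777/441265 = 5^(-1) * 11^1*47^1*113^(-1) = 517/565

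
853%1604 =853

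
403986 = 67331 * 6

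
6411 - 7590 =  - 1179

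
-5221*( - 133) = 694393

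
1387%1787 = 1387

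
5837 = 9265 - 3428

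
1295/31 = 1295/31 = 41.77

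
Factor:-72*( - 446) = 32112=2^4*3^2* 223^1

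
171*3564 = 609444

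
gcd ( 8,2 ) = 2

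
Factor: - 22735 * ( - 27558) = 626531130= 2^1*3^2*5^1*1531^1*4547^1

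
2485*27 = 67095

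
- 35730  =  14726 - 50456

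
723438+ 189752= 913190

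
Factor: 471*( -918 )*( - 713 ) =2^1 * 3^4* 17^1*23^1*31^1 *157^1= 308285514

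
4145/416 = 4145/416=9.96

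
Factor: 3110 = 2^1* 5^1*311^1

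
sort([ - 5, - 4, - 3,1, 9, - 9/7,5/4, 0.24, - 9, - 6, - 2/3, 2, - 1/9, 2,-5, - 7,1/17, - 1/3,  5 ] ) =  [ - 9, - 7,-6, - 5, - 5, - 4, - 3, - 9/7, - 2/3, - 1/3, - 1/9 , 1/17,0.24,1,5/4 , 2,  2,  5, 9 ] 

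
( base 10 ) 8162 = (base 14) 2d90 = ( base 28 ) ABE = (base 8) 17742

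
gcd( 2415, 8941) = 1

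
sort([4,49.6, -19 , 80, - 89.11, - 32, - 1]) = [ - 89.11, - 32, - 19,  -  1,4,  49.6,80]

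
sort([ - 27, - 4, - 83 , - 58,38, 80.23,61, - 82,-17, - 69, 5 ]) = [ - 83, - 82, - 69, - 58 , - 27, - 17, - 4,5 , 38, 61, 80.23]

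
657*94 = 61758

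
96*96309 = 9245664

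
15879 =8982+6897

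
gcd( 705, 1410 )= 705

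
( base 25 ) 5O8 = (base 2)111010010101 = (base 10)3733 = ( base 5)104413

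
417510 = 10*41751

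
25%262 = 25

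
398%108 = 74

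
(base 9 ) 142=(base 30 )3T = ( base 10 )119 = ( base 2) 1110111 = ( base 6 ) 315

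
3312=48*69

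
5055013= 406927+4648086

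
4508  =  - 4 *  (-1127 ) 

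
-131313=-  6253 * 21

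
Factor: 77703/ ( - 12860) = -2^ ( - 2 )*3^1 *5^( - 1)*59^1* 439^1*643^( - 1) 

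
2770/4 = 692+1/2 = 692.50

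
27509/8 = 27509/8 = 3438.62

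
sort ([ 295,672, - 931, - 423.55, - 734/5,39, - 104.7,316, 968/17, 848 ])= [- 931, - 423.55,  -  734/5, - 104.7, 39,968/17,295, 316,672, 848] 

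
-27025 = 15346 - 42371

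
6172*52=320944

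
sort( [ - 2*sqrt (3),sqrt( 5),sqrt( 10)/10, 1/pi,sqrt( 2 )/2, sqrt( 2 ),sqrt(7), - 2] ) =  [ - 2*sqrt( 3), - 2,sqrt(10) /10, 1/pi,sqrt(2) /2,sqrt( 2),sqrt( 5), sqrt( 7) ]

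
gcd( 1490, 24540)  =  10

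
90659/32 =90659/32 = 2833.09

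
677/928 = 677/928 = 0.73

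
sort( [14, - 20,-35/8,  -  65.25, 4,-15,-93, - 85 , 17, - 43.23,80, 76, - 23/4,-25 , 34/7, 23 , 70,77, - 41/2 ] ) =[ - 93,-85,-65.25, - 43.23, - 25  ,-41/2, - 20,- 15, - 23/4, - 35/8,4, 34/7, 14,17,23, 70,76  ,  77, 80 ] 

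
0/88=0= 0.00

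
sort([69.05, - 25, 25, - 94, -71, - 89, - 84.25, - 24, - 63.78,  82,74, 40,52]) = [  -  94, - 89 , - 84.25, - 71, - 63.78 , - 25, - 24,25,  40,52, 69.05, 74, 82 ] 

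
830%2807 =830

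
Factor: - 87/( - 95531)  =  3^1*29^1*95531^ ( - 1)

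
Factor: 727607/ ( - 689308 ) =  - 2^(-2)*47^1*113^1 * 137^1 * 389^(  -  1 )*443^(  -  1 )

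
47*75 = 3525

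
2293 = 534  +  1759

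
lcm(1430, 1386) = 90090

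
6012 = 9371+- 3359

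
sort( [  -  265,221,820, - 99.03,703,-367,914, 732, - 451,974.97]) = [  -  451 , - 367,-265,-99.03,221,703,732,820, 914, 974.97] 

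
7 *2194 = 15358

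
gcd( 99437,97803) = 1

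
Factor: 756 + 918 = 2^1*3^3*31^1 = 1674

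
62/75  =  62/75 = 0.83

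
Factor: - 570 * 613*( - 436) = 2^3*3^1*5^1*19^1*109^1*613^1 = 152342760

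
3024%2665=359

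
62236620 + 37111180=99347800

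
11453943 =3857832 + 7596111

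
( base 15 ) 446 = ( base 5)12331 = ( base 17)35E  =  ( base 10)966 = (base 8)1706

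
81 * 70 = 5670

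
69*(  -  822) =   -  56718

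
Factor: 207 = 3^2* 23^1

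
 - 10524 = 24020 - 34544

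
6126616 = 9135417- 3008801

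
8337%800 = 337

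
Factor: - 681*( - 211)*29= 4167039 = 3^1*29^1*211^1*227^1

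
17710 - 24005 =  - 6295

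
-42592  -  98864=  -  141456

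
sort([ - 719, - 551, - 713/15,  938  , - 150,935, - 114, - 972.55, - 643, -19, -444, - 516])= [ - 972.55 , - 719, - 643, - 551, -516, - 444, - 150,  -  114, - 713/15, - 19, 935,938]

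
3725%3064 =661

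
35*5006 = 175210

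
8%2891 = 8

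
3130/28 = 1565/14 = 111.79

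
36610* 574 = 21014140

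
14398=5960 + 8438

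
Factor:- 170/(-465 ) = 34/93 = 2^1*3^( - 1 ) * 17^1*31^( - 1 )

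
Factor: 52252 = 2^2*13063^1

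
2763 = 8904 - 6141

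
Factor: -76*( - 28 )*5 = 2^4* 5^1*7^1 * 19^1 =10640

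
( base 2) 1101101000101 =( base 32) 6Q5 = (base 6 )52153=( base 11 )5277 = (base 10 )6981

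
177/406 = 177/406 = 0.44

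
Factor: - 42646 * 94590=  - 2^2*3^2*5^1*1051^1*21323^1 =- 4033885140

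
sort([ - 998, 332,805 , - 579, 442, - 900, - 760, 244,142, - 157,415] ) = [ - 998, - 900,- 760,-579,  -  157, 142 , 244, 332,415, 442,  805]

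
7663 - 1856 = 5807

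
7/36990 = 7/36990 = 0.00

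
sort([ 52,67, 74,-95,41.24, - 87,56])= [  -  95, - 87,41.24, 52, 56, 67, 74 ] 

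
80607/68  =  80607/68 = 1185.40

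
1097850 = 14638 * 75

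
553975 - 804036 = - 250061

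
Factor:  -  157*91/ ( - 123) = 14287/123 = 3^ ( - 1)*7^1*13^1*41^( - 1)*157^1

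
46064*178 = 8199392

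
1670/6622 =835/3311 =0.25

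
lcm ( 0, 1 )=0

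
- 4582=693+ - 5275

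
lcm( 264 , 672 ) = 7392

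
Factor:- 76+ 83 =7^1 = 7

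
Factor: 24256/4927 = 64/13 = 2^6*13^( - 1 ) 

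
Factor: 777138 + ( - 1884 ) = 2^1 * 3^1*129209^1= 775254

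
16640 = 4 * 4160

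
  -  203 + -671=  - 874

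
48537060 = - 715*( - 67884)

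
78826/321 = 78826/321 =245.56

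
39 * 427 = 16653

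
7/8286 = 7/8286 = 0.00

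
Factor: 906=2^1*3^1  *151^1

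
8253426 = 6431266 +1822160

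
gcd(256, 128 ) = 128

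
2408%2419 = 2408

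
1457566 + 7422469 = 8880035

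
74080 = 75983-1903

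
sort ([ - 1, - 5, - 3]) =[ - 5,-3, - 1 ] 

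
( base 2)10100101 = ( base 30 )5f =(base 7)324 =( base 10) 165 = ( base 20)85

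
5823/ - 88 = -67+73/88 = - 66.17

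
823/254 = 823/254 = 3.24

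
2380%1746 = 634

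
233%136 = 97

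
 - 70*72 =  - 5040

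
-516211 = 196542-712753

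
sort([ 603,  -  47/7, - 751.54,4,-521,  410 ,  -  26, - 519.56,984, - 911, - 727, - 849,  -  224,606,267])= [ - 911 ,  -  849, - 751.54, - 727,  -  521, - 519.56, - 224, - 26,  -  47/7,4, 267,410,603, 606,984] 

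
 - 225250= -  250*901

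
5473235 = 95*57613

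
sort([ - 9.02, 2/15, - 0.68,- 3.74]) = [ - 9.02,-3.74,  -  0.68, 2/15]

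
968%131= 51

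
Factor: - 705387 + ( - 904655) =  - 1610042 = - 2^1* 7^3*2347^1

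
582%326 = 256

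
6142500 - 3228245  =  2914255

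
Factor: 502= 2^1*251^1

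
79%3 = 1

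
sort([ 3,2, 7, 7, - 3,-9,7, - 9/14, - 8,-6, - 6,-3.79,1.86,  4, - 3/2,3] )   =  [ - 9, - 8, - 6, - 6, - 3.79, - 3,-3/2, - 9/14 , 1.86,2,3,3,4,  7, 7,7]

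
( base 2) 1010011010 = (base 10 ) 666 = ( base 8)1232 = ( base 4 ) 22122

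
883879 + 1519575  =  2403454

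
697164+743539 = 1440703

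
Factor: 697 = 17^1*41^1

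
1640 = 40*41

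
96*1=96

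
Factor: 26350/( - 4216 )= -2^( -2)*5^2 = - 25/4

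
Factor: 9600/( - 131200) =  - 3/41 = - 3^1* 41^(-1)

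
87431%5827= 26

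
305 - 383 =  - 78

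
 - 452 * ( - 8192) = 3702784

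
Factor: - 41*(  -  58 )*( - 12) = -2^3*3^1*29^1*41^1 = - 28536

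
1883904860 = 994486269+889418591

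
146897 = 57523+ 89374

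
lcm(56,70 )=280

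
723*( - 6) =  - 4338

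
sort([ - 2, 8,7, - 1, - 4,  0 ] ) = [- 4,-2, - 1, 0,7, 8] 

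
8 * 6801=54408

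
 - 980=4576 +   -  5556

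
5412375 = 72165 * 75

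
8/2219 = 8/2219 = 0.00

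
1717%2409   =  1717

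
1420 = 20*71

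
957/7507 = 957/7507=0.13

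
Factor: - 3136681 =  - 61^1*51421^1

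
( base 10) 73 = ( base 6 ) 201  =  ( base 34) 25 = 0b1001001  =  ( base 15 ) 4D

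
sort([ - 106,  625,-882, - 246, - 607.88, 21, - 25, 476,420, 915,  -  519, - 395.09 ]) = [ -882,  -  607.88, - 519 , - 395.09,-246, - 106, - 25  ,  21, 420 , 476,625,915]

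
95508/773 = 123 + 429/773 = 123.55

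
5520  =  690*8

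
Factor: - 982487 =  - 11^1*89317^1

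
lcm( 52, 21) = 1092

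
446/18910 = 223/9455 =0.02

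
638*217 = 138446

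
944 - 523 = 421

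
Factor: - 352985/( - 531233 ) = 5^1*17^(-1)*227^1*311^1*31249^( - 1)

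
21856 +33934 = 55790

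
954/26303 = 954/26303 = 0.04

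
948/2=474 = 474.00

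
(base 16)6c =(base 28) 3o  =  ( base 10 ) 108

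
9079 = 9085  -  6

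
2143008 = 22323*96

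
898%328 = 242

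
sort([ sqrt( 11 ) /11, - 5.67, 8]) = [ - 5.67  ,  sqrt( 11)/11, 8]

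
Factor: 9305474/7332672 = 4652737/3666336 = 2^ ( - 5)*3^(-1)*181^(  -  1)*211^(-1)*4652737^1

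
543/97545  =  181/32515 = 0.01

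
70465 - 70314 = 151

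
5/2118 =5/2118=0.00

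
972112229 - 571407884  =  400704345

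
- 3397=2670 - 6067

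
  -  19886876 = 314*( - 63334)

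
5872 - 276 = 5596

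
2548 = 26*98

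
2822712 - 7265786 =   -  4443074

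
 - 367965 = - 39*9435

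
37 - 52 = - 15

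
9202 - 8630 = 572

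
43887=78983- 35096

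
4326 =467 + 3859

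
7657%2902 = 1853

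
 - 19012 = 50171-69183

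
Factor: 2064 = 2^4*3^1*43^1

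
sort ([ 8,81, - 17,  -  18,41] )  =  [ - 18 , - 17,8, 41,81]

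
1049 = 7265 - 6216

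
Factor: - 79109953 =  - 13^1*701^1*8681^1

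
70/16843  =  70/16843 = 0.00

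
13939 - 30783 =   -  16844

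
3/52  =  3/52 =0.06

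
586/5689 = 586/5689 = 0.10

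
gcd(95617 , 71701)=1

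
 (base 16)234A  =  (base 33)89p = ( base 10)9034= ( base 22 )IEE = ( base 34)7ro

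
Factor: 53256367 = 887^1 * 60041^1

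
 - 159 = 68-227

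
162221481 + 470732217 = 632953698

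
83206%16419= 1111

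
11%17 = 11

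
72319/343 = 210+ 289/343 = 210.84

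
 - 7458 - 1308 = -8766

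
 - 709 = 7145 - 7854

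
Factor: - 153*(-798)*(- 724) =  - 2^3 * 3^3*7^1*17^1*19^1*181^1 = - 88396056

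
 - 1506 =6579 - 8085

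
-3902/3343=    - 2+ 2784/3343 = -1.17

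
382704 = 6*63784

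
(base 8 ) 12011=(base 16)1409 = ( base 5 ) 131004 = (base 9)7028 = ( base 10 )5129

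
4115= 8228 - 4113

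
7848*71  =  557208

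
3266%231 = 32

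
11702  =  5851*2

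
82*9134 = 748988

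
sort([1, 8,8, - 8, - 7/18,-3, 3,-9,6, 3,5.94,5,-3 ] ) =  [-9,  -  8, - 3, - 3 ,-7/18,1,3,  3,5,5.94,  6,8, 8] 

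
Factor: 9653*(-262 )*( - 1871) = 4731919906 = 2^1*7^2*131^1*197^1*1871^1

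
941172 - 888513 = 52659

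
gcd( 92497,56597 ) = 1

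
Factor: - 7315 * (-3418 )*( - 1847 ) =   -  2^1*5^1*7^1*11^1*19^1*1709^1*1847^1 = - 46179931490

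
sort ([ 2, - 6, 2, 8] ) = [-6,2, 2, 8 ]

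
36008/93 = 387 + 17/93 = 387.18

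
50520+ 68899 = 119419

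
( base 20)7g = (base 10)156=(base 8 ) 234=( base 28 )5g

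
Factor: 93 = 3^1*31^1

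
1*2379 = 2379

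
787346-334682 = 452664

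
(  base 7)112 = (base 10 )58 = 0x3A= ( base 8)72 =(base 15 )3D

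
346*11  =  3806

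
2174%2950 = 2174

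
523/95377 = 523/95377 = 0.01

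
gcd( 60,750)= 30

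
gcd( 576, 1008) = 144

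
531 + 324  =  855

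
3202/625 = 5 + 77/625 = 5.12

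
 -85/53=- 85/53  =  - 1.60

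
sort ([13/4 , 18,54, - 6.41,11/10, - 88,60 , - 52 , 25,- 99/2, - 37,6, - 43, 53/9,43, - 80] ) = [ - 88, - 80, - 52,-99/2, - 43, - 37,-6.41,11/10,13/4,53/9,6, 18, 25,43 , 54,60 ] 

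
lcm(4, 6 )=12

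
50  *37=1850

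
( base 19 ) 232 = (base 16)30D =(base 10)781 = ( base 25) 166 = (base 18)277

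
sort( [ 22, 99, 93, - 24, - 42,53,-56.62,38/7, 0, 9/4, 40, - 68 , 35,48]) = [-68,-56.62, - 42,  -  24,0, 9/4, 38/7,  22,  35, 40,48, 53,93, 99]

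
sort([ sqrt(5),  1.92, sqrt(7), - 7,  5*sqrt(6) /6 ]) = [-7, 1.92, 5*sqrt( 6) /6, sqrt( 5 ),  sqrt( 7)] 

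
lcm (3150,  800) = 50400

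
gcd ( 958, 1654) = 2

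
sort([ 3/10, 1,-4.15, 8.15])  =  [ -4.15, 3/10, 1, 8.15] 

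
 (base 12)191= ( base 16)FD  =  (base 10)253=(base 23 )b0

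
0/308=0 = 0.00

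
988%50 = 38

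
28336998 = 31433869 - 3096871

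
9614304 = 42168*228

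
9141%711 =609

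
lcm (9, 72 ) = 72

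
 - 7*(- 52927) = 370489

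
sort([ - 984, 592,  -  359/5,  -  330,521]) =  [ - 984, - 330, - 359/5,521 , 592]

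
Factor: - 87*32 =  - 2784 = -2^5*3^1*29^1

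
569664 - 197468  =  372196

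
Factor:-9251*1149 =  - 10629399= - 3^1*11^1*29^2*383^1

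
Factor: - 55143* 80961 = -4464432423 = - 3^3*11^1* 557^1*26987^1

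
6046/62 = 3023/31  =  97.52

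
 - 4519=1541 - 6060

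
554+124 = 678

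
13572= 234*58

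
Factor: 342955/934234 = 2^( - 1)*5^1*7^( - 2 ) * 113^1*607^1*9533^( - 1 )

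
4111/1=4111 = 4111.00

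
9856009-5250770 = 4605239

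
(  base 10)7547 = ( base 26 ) b47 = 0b1110101111011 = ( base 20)IH7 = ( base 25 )c1m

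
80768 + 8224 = 88992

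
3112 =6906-3794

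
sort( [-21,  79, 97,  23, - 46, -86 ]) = [ - 86, - 46,  -  21,23,79,97]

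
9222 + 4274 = 13496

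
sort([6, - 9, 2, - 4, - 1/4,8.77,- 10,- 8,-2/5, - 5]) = [ - 10,  -  9, - 8, - 5, - 4,-2/5, - 1/4, 2,6, 8.77]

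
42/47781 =14/15927 = 0.00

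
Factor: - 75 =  - 3^1*5^2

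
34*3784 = 128656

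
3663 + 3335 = 6998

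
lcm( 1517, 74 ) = 3034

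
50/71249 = 50/71249 = 0.00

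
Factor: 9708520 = 2^3*5^1*242713^1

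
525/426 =1 + 33/142 = 1.23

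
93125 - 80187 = 12938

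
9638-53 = 9585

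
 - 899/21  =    -  43 + 4/21 = -42.81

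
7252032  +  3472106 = 10724138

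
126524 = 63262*2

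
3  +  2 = 5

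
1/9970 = 1/9970 = 0.00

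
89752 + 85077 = 174829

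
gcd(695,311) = 1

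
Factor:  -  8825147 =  - 2153^1*4099^1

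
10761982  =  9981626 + 780356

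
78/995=78/995=0.08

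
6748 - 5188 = 1560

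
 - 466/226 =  - 3+106/113 = - 2.06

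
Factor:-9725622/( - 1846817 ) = 2^1*3^1 * 7^( -1) *193^(  -  1)*443^1*1367^(-1 ) * 3659^1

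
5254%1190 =494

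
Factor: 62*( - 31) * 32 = - 2^6*31^2 = - 61504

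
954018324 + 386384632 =1340402956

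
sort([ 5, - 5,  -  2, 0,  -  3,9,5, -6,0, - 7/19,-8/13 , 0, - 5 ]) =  [ - 6, - 5, - 5,- 3,  -  2, - 8/13,- 7/19,0, 0 , 0,5,5 , 9 ] 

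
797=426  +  371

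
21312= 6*3552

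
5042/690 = 7 + 106/345 = 7.31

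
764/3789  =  764/3789 = 0.20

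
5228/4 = 1307 =1307.00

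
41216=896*46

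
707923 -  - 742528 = 1450451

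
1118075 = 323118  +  794957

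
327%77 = 19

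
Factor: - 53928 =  - 2^3*3^2*7^1*107^1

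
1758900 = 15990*110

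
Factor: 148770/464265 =58/181 = 2^1*29^1*181^( - 1)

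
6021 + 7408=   13429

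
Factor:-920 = -2^3*5^1 * 23^1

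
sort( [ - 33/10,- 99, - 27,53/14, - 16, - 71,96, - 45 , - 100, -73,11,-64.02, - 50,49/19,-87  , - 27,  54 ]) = [ - 100, - 99,  -  87, - 73  , - 71 , - 64.02, - 50,  -  45,-27,-27,  -  16,  -  33/10,49/19,53/14, 11,54,96 ]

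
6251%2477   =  1297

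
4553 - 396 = 4157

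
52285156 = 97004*539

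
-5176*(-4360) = 22567360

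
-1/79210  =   - 1 + 79209/79210= - 0.00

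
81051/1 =81051 = 81051.00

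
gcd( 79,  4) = 1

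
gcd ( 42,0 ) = 42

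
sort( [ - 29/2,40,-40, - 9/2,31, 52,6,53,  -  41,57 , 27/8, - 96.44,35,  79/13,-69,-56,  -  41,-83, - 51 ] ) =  [-96.44, - 83, - 69, - 56,-51, - 41 , - 41, - 40,-29/2,-9/2, 27/8, 6,79/13,31,35,40,52,53,57]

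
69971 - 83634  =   - 13663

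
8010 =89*90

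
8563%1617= 478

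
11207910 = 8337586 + 2870324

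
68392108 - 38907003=29485105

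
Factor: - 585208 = -2^3 * 13^1*17^1 *331^1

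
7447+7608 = 15055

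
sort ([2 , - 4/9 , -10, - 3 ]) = [ - 10 , - 3, - 4/9, 2]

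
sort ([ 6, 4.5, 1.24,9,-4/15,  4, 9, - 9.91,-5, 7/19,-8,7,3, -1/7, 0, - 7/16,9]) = [- 9.91 ,-8, - 5 , -7/16,-4/15,-1/7, 0,7/19,1.24, 3, 4, 4.5,6 , 7, 9, 9, 9] 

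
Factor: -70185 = -3^1*5^1*4679^1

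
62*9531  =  590922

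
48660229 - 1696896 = 46963333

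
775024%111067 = 108622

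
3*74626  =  223878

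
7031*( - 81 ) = -569511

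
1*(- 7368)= - 7368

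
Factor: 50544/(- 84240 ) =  - 3^1*5^(  -  1) = - 3/5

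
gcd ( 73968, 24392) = 8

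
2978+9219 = 12197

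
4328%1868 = 592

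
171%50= 21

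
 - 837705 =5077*( - 165)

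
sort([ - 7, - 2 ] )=[ - 7, - 2 ]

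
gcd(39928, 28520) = 5704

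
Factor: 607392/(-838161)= - 608/839 =- 2^5*19^1*839^( - 1 )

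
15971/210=15971/210   =  76.05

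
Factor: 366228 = 2^2*3^3*3391^1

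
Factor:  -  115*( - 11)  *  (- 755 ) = -955075 = -  5^2 * 11^1*23^1*151^1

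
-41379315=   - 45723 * 905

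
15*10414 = 156210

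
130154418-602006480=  - 471852062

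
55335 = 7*7905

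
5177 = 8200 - 3023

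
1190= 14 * 85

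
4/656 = 1/164=   0.01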